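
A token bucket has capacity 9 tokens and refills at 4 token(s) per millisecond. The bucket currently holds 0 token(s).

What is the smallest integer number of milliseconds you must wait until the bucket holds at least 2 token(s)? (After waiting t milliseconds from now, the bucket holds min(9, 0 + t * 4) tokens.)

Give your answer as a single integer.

Answer: 1

Derivation:
Need 0 + t * 4 >= 2, so t >= 2/4.
Smallest integer t = ceil(2/4) = 1.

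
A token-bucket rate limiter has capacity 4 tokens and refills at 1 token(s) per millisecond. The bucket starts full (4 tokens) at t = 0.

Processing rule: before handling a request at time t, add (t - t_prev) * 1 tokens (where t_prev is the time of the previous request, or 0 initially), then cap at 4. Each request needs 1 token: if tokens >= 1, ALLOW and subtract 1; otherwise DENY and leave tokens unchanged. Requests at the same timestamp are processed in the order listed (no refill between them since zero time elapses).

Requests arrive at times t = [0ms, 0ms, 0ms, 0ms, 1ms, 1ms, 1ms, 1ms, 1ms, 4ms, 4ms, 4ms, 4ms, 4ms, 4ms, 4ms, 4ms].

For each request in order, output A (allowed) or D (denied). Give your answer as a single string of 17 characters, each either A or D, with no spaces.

Answer: AAAAADDDDAAADDDDD

Derivation:
Simulating step by step:
  req#1 t=0ms: ALLOW
  req#2 t=0ms: ALLOW
  req#3 t=0ms: ALLOW
  req#4 t=0ms: ALLOW
  req#5 t=1ms: ALLOW
  req#6 t=1ms: DENY
  req#7 t=1ms: DENY
  req#8 t=1ms: DENY
  req#9 t=1ms: DENY
  req#10 t=4ms: ALLOW
  req#11 t=4ms: ALLOW
  req#12 t=4ms: ALLOW
  req#13 t=4ms: DENY
  req#14 t=4ms: DENY
  req#15 t=4ms: DENY
  req#16 t=4ms: DENY
  req#17 t=4ms: DENY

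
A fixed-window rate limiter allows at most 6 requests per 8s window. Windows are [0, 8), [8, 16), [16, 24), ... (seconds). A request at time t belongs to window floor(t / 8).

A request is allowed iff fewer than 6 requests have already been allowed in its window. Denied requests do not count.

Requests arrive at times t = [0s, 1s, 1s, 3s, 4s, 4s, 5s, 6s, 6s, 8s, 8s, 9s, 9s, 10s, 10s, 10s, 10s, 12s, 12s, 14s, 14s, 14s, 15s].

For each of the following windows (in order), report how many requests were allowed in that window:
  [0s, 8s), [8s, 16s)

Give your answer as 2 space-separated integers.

Processing requests:
  req#1 t=0s (window 0): ALLOW
  req#2 t=1s (window 0): ALLOW
  req#3 t=1s (window 0): ALLOW
  req#4 t=3s (window 0): ALLOW
  req#5 t=4s (window 0): ALLOW
  req#6 t=4s (window 0): ALLOW
  req#7 t=5s (window 0): DENY
  req#8 t=6s (window 0): DENY
  req#9 t=6s (window 0): DENY
  req#10 t=8s (window 1): ALLOW
  req#11 t=8s (window 1): ALLOW
  req#12 t=9s (window 1): ALLOW
  req#13 t=9s (window 1): ALLOW
  req#14 t=10s (window 1): ALLOW
  req#15 t=10s (window 1): ALLOW
  req#16 t=10s (window 1): DENY
  req#17 t=10s (window 1): DENY
  req#18 t=12s (window 1): DENY
  req#19 t=12s (window 1): DENY
  req#20 t=14s (window 1): DENY
  req#21 t=14s (window 1): DENY
  req#22 t=14s (window 1): DENY
  req#23 t=15s (window 1): DENY

Allowed counts by window: 6 6

Answer: 6 6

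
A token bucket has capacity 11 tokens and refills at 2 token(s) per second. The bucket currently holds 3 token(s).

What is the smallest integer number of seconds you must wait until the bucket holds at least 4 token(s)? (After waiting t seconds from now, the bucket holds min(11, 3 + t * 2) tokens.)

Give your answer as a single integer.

Need 3 + t * 2 >= 4, so t >= 1/2.
Smallest integer t = ceil(1/2) = 1.

Answer: 1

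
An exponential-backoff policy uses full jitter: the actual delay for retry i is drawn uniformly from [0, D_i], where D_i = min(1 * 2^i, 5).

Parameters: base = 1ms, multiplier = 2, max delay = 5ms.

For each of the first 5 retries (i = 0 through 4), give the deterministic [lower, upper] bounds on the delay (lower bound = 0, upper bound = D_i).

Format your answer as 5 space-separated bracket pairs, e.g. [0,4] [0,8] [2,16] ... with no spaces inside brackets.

Answer: [0,1] [0,2] [0,4] [0,5] [0,5]

Derivation:
Computing bounds per retry:
  i=0: D_i=min(1*2^0,5)=1, bounds=[0,1]
  i=1: D_i=min(1*2^1,5)=2, bounds=[0,2]
  i=2: D_i=min(1*2^2,5)=4, bounds=[0,4]
  i=3: D_i=min(1*2^3,5)=5, bounds=[0,5]
  i=4: D_i=min(1*2^4,5)=5, bounds=[0,5]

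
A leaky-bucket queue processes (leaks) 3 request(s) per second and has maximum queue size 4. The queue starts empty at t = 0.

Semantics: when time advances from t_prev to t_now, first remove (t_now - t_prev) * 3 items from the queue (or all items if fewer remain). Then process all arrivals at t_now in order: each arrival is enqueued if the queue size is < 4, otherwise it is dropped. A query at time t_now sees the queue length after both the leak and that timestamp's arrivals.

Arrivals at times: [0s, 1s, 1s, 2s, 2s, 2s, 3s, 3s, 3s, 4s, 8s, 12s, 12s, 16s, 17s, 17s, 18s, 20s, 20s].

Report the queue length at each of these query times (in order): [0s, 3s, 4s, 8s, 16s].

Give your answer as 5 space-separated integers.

Queue lengths at query times:
  query t=0s: backlog = 1
  query t=3s: backlog = 3
  query t=4s: backlog = 1
  query t=8s: backlog = 1
  query t=16s: backlog = 1

Answer: 1 3 1 1 1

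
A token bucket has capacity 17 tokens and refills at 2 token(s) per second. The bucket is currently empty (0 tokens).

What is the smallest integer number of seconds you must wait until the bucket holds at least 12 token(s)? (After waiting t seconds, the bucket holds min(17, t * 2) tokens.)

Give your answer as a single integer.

Answer: 6

Derivation:
Need t * 2 >= 12, so t >= 12/2.
Smallest integer t = ceil(12/2) = 6.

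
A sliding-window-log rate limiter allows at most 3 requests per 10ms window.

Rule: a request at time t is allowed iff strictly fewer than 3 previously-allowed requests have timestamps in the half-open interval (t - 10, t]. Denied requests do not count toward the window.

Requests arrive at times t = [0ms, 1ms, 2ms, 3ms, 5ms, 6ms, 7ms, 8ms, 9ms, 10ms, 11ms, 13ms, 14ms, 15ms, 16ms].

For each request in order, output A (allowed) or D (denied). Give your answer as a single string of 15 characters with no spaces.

Answer: AAADDDDDDAAADDD

Derivation:
Tracking allowed requests in the window:
  req#1 t=0ms: ALLOW
  req#2 t=1ms: ALLOW
  req#3 t=2ms: ALLOW
  req#4 t=3ms: DENY
  req#5 t=5ms: DENY
  req#6 t=6ms: DENY
  req#7 t=7ms: DENY
  req#8 t=8ms: DENY
  req#9 t=9ms: DENY
  req#10 t=10ms: ALLOW
  req#11 t=11ms: ALLOW
  req#12 t=13ms: ALLOW
  req#13 t=14ms: DENY
  req#14 t=15ms: DENY
  req#15 t=16ms: DENY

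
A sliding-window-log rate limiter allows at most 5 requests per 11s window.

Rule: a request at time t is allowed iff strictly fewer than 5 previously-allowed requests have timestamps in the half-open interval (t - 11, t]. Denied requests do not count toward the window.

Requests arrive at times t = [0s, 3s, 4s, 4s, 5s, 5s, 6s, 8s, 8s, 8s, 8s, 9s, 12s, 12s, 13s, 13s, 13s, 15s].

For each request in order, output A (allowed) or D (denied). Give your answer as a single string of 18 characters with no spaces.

Answer: AAAAADDDDDDDADDDDA

Derivation:
Tracking allowed requests in the window:
  req#1 t=0s: ALLOW
  req#2 t=3s: ALLOW
  req#3 t=4s: ALLOW
  req#4 t=4s: ALLOW
  req#5 t=5s: ALLOW
  req#6 t=5s: DENY
  req#7 t=6s: DENY
  req#8 t=8s: DENY
  req#9 t=8s: DENY
  req#10 t=8s: DENY
  req#11 t=8s: DENY
  req#12 t=9s: DENY
  req#13 t=12s: ALLOW
  req#14 t=12s: DENY
  req#15 t=13s: DENY
  req#16 t=13s: DENY
  req#17 t=13s: DENY
  req#18 t=15s: ALLOW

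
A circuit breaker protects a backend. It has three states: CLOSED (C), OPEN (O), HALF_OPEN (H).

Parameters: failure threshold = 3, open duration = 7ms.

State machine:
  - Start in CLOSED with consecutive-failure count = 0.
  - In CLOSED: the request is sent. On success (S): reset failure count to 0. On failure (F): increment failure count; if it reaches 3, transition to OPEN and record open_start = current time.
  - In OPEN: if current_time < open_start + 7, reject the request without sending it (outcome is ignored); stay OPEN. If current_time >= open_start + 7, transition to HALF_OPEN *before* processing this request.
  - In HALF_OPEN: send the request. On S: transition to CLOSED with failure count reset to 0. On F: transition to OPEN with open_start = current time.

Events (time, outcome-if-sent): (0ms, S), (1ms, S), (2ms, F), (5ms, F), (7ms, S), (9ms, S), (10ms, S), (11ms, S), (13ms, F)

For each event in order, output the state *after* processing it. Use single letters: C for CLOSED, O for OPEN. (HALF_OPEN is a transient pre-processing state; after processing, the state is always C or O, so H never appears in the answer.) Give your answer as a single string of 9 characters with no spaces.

State after each event:
  event#1 t=0ms outcome=S: state=CLOSED
  event#2 t=1ms outcome=S: state=CLOSED
  event#3 t=2ms outcome=F: state=CLOSED
  event#4 t=5ms outcome=F: state=CLOSED
  event#5 t=7ms outcome=S: state=CLOSED
  event#6 t=9ms outcome=S: state=CLOSED
  event#7 t=10ms outcome=S: state=CLOSED
  event#8 t=11ms outcome=S: state=CLOSED
  event#9 t=13ms outcome=F: state=CLOSED

Answer: CCCCCCCCC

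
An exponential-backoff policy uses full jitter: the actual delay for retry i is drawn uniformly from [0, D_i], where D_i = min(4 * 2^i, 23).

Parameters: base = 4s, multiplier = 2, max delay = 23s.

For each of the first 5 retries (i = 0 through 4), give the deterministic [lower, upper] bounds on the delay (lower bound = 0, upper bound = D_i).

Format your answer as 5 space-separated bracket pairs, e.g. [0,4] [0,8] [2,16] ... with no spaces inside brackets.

Answer: [0,4] [0,8] [0,16] [0,23] [0,23]

Derivation:
Computing bounds per retry:
  i=0: D_i=min(4*2^0,23)=4, bounds=[0,4]
  i=1: D_i=min(4*2^1,23)=8, bounds=[0,8]
  i=2: D_i=min(4*2^2,23)=16, bounds=[0,16]
  i=3: D_i=min(4*2^3,23)=23, bounds=[0,23]
  i=4: D_i=min(4*2^4,23)=23, bounds=[0,23]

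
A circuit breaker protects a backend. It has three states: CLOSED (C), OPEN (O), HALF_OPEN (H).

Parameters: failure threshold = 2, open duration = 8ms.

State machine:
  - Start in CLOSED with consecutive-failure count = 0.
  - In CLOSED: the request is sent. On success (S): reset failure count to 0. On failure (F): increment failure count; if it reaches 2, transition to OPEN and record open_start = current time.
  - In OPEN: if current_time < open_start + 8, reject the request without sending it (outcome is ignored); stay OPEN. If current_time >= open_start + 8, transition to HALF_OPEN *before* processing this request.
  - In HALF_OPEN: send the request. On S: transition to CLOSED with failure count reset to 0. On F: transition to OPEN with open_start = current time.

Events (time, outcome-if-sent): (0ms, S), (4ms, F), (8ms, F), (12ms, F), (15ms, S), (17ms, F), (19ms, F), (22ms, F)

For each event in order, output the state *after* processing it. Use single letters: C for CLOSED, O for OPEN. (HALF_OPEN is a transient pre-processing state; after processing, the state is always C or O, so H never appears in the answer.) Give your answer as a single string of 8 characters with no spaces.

Answer: CCOOOOOO

Derivation:
State after each event:
  event#1 t=0ms outcome=S: state=CLOSED
  event#2 t=4ms outcome=F: state=CLOSED
  event#3 t=8ms outcome=F: state=OPEN
  event#4 t=12ms outcome=F: state=OPEN
  event#5 t=15ms outcome=S: state=OPEN
  event#6 t=17ms outcome=F: state=OPEN
  event#7 t=19ms outcome=F: state=OPEN
  event#8 t=22ms outcome=F: state=OPEN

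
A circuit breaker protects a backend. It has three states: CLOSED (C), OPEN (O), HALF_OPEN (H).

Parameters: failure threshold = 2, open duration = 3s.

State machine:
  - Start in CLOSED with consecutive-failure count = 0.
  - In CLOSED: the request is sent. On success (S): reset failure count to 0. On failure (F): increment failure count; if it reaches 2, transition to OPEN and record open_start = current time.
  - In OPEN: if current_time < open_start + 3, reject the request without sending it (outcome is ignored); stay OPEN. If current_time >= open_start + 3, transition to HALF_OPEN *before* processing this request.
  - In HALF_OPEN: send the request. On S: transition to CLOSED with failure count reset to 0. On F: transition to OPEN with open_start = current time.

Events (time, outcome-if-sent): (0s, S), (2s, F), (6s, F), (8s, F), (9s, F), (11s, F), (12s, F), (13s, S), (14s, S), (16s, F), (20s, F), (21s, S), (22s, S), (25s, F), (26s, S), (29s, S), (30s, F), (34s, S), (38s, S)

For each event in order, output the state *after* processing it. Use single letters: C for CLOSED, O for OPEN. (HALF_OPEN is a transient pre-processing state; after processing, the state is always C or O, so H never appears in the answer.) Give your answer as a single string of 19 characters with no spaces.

Answer: CCOOOOOOOOOOOOOCCCC

Derivation:
State after each event:
  event#1 t=0s outcome=S: state=CLOSED
  event#2 t=2s outcome=F: state=CLOSED
  event#3 t=6s outcome=F: state=OPEN
  event#4 t=8s outcome=F: state=OPEN
  event#5 t=9s outcome=F: state=OPEN
  event#6 t=11s outcome=F: state=OPEN
  event#7 t=12s outcome=F: state=OPEN
  event#8 t=13s outcome=S: state=OPEN
  event#9 t=14s outcome=S: state=OPEN
  event#10 t=16s outcome=F: state=OPEN
  event#11 t=20s outcome=F: state=OPEN
  event#12 t=21s outcome=S: state=OPEN
  event#13 t=22s outcome=S: state=OPEN
  event#14 t=25s outcome=F: state=OPEN
  event#15 t=26s outcome=S: state=OPEN
  event#16 t=29s outcome=S: state=CLOSED
  event#17 t=30s outcome=F: state=CLOSED
  event#18 t=34s outcome=S: state=CLOSED
  event#19 t=38s outcome=S: state=CLOSED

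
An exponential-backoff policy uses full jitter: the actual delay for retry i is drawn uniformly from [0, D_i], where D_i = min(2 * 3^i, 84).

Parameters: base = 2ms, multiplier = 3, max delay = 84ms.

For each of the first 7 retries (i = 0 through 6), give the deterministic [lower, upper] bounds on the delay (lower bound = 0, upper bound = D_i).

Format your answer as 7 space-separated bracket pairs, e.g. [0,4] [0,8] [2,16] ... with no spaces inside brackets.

Computing bounds per retry:
  i=0: D_i=min(2*3^0,84)=2, bounds=[0,2]
  i=1: D_i=min(2*3^1,84)=6, bounds=[0,6]
  i=2: D_i=min(2*3^2,84)=18, bounds=[0,18]
  i=3: D_i=min(2*3^3,84)=54, bounds=[0,54]
  i=4: D_i=min(2*3^4,84)=84, bounds=[0,84]
  i=5: D_i=min(2*3^5,84)=84, bounds=[0,84]
  i=6: D_i=min(2*3^6,84)=84, bounds=[0,84]

Answer: [0,2] [0,6] [0,18] [0,54] [0,84] [0,84] [0,84]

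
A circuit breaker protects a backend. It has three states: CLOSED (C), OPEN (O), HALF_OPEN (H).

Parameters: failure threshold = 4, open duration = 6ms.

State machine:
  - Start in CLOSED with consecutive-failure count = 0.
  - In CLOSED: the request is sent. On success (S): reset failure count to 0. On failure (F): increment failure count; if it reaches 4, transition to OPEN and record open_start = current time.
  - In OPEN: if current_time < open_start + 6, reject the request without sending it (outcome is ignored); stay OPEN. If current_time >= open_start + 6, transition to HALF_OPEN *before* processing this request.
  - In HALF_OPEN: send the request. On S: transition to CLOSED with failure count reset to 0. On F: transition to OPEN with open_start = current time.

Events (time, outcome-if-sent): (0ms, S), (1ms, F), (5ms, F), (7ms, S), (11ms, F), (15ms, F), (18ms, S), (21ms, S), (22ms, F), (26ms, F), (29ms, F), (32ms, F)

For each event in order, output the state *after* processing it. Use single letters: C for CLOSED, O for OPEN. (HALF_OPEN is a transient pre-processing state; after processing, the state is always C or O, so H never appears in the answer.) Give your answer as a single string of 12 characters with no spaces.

State after each event:
  event#1 t=0ms outcome=S: state=CLOSED
  event#2 t=1ms outcome=F: state=CLOSED
  event#3 t=5ms outcome=F: state=CLOSED
  event#4 t=7ms outcome=S: state=CLOSED
  event#5 t=11ms outcome=F: state=CLOSED
  event#6 t=15ms outcome=F: state=CLOSED
  event#7 t=18ms outcome=S: state=CLOSED
  event#8 t=21ms outcome=S: state=CLOSED
  event#9 t=22ms outcome=F: state=CLOSED
  event#10 t=26ms outcome=F: state=CLOSED
  event#11 t=29ms outcome=F: state=CLOSED
  event#12 t=32ms outcome=F: state=OPEN

Answer: CCCCCCCCCCCO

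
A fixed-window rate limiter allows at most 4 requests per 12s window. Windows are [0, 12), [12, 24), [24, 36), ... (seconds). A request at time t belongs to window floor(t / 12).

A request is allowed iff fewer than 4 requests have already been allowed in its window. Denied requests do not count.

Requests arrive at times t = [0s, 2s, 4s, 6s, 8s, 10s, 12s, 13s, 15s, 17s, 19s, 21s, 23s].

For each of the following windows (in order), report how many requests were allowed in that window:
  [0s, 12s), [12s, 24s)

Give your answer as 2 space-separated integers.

Processing requests:
  req#1 t=0s (window 0): ALLOW
  req#2 t=2s (window 0): ALLOW
  req#3 t=4s (window 0): ALLOW
  req#4 t=6s (window 0): ALLOW
  req#5 t=8s (window 0): DENY
  req#6 t=10s (window 0): DENY
  req#7 t=12s (window 1): ALLOW
  req#8 t=13s (window 1): ALLOW
  req#9 t=15s (window 1): ALLOW
  req#10 t=17s (window 1): ALLOW
  req#11 t=19s (window 1): DENY
  req#12 t=21s (window 1): DENY
  req#13 t=23s (window 1): DENY

Allowed counts by window: 4 4

Answer: 4 4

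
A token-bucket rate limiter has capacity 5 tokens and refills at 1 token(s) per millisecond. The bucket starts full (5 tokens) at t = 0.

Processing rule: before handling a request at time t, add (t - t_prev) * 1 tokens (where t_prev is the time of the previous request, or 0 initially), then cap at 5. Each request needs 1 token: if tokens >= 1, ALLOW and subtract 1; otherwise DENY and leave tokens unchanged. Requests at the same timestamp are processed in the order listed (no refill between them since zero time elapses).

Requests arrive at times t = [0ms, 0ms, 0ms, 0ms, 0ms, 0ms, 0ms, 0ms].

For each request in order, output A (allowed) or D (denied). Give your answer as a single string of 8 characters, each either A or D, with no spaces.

Simulating step by step:
  req#1 t=0ms: ALLOW
  req#2 t=0ms: ALLOW
  req#3 t=0ms: ALLOW
  req#4 t=0ms: ALLOW
  req#5 t=0ms: ALLOW
  req#6 t=0ms: DENY
  req#7 t=0ms: DENY
  req#8 t=0ms: DENY

Answer: AAAAADDD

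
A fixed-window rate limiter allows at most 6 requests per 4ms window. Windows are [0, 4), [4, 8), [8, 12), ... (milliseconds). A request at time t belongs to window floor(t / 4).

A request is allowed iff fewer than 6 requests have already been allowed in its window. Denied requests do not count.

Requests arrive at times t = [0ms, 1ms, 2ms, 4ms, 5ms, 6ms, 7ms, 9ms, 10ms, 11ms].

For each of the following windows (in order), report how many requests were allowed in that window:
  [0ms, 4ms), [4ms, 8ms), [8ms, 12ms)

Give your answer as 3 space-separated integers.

Processing requests:
  req#1 t=0ms (window 0): ALLOW
  req#2 t=1ms (window 0): ALLOW
  req#3 t=2ms (window 0): ALLOW
  req#4 t=4ms (window 1): ALLOW
  req#5 t=5ms (window 1): ALLOW
  req#6 t=6ms (window 1): ALLOW
  req#7 t=7ms (window 1): ALLOW
  req#8 t=9ms (window 2): ALLOW
  req#9 t=10ms (window 2): ALLOW
  req#10 t=11ms (window 2): ALLOW

Allowed counts by window: 3 4 3

Answer: 3 4 3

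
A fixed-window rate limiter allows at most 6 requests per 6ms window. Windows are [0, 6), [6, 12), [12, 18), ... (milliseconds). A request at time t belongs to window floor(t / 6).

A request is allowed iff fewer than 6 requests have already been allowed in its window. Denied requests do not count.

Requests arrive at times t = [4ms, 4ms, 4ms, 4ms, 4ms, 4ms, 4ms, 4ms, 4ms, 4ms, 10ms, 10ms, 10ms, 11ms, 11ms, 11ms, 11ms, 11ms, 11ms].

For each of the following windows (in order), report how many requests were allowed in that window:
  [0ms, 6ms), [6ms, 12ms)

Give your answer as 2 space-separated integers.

Processing requests:
  req#1 t=4ms (window 0): ALLOW
  req#2 t=4ms (window 0): ALLOW
  req#3 t=4ms (window 0): ALLOW
  req#4 t=4ms (window 0): ALLOW
  req#5 t=4ms (window 0): ALLOW
  req#6 t=4ms (window 0): ALLOW
  req#7 t=4ms (window 0): DENY
  req#8 t=4ms (window 0): DENY
  req#9 t=4ms (window 0): DENY
  req#10 t=4ms (window 0): DENY
  req#11 t=10ms (window 1): ALLOW
  req#12 t=10ms (window 1): ALLOW
  req#13 t=10ms (window 1): ALLOW
  req#14 t=11ms (window 1): ALLOW
  req#15 t=11ms (window 1): ALLOW
  req#16 t=11ms (window 1): ALLOW
  req#17 t=11ms (window 1): DENY
  req#18 t=11ms (window 1): DENY
  req#19 t=11ms (window 1): DENY

Allowed counts by window: 6 6

Answer: 6 6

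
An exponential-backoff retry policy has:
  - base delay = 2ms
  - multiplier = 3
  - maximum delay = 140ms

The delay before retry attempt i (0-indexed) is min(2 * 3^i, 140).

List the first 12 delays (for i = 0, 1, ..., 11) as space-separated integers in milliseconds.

Computing each delay:
  i=0: min(2*3^0, 140) = 2
  i=1: min(2*3^1, 140) = 6
  i=2: min(2*3^2, 140) = 18
  i=3: min(2*3^3, 140) = 54
  i=4: min(2*3^4, 140) = 140
  i=5: min(2*3^5, 140) = 140
  i=6: min(2*3^6, 140) = 140
  i=7: min(2*3^7, 140) = 140
  i=8: min(2*3^8, 140) = 140
  i=9: min(2*3^9, 140) = 140
  i=10: min(2*3^10, 140) = 140
  i=11: min(2*3^11, 140) = 140

Answer: 2 6 18 54 140 140 140 140 140 140 140 140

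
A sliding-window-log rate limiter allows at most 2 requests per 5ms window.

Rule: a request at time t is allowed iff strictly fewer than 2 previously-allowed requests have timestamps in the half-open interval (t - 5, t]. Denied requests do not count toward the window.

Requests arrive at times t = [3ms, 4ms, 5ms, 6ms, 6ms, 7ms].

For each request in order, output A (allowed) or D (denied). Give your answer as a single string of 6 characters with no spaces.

Answer: AADDDD

Derivation:
Tracking allowed requests in the window:
  req#1 t=3ms: ALLOW
  req#2 t=4ms: ALLOW
  req#3 t=5ms: DENY
  req#4 t=6ms: DENY
  req#5 t=6ms: DENY
  req#6 t=7ms: DENY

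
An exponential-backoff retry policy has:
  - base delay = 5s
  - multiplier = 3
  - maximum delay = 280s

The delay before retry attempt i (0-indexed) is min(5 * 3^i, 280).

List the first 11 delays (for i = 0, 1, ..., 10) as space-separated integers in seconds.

Answer: 5 15 45 135 280 280 280 280 280 280 280

Derivation:
Computing each delay:
  i=0: min(5*3^0, 280) = 5
  i=1: min(5*3^1, 280) = 15
  i=2: min(5*3^2, 280) = 45
  i=3: min(5*3^3, 280) = 135
  i=4: min(5*3^4, 280) = 280
  i=5: min(5*3^5, 280) = 280
  i=6: min(5*3^6, 280) = 280
  i=7: min(5*3^7, 280) = 280
  i=8: min(5*3^8, 280) = 280
  i=9: min(5*3^9, 280) = 280
  i=10: min(5*3^10, 280) = 280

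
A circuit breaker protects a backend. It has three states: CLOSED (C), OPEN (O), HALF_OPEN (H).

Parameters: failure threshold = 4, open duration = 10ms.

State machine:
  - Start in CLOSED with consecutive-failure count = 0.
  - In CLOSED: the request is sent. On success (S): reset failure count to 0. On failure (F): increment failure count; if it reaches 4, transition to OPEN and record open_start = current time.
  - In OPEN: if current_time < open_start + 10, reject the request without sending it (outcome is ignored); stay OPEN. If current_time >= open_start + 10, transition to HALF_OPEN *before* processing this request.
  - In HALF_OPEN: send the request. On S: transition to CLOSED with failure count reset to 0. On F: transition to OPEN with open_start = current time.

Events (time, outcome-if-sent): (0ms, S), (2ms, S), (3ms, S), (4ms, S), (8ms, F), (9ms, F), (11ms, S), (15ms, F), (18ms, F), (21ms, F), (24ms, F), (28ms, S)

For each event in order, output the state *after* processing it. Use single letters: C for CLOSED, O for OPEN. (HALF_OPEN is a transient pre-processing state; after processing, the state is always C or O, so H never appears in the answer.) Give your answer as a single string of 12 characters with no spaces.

Answer: CCCCCCCCCCOO

Derivation:
State after each event:
  event#1 t=0ms outcome=S: state=CLOSED
  event#2 t=2ms outcome=S: state=CLOSED
  event#3 t=3ms outcome=S: state=CLOSED
  event#4 t=4ms outcome=S: state=CLOSED
  event#5 t=8ms outcome=F: state=CLOSED
  event#6 t=9ms outcome=F: state=CLOSED
  event#7 t=11ms outcome=S: state=CLOSED
  event#8 t=15ms outcome=F: state=CLOSED
  event#9 t=18ms outcome=F: state=CLOSED
  event#10 t=21ms outcome=F: state=CLOSED
  event#11 t=24ms outcome=F: state=OPEN
  event#12 t=28ms outcome=S: state=OPEN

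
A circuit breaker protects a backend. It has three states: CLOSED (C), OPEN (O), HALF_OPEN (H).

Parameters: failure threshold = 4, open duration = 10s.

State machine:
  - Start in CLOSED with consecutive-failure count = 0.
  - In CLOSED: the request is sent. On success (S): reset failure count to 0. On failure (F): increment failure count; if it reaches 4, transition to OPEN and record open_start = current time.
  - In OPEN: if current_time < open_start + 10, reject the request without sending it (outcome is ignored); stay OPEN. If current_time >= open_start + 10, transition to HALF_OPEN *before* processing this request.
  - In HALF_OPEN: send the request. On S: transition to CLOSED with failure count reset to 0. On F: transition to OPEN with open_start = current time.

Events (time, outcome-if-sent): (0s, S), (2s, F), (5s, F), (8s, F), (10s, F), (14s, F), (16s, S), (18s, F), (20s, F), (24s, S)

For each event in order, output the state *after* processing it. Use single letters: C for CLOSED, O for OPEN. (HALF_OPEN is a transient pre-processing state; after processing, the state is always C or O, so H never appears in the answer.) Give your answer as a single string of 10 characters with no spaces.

State after each event:
  event#1 t=0s outcome=S: state=CLOSED
  event#2 t=2s outcome=F: state=CLOSED
  event#3 t=5s outcome=F: state=CLOSED
  event#4 t=8s outcome=F: state=CLOSED
  event#5 t=10s outcome=F: state=OPEN
  event#6 t=14s outcome=F: state=OPEN
  event#7 t=16s outcome=S: state=OPEN
  event#8 t=18s outcome=F: state=OPEN
  event#9 t=20s outcome=F: state=OPEN
  event#10 t=24s outcome=S: state=OPEN

Answer: CCCCOOOOOO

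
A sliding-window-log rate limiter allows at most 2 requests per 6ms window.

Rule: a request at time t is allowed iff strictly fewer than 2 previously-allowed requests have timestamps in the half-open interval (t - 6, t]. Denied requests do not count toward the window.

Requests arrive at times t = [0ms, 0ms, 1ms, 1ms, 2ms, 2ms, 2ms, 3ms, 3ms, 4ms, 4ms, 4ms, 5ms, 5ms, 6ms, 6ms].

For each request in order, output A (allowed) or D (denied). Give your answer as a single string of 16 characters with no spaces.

Tracking allowed requests in the window:
  req#1 t=0ms: ALLOW
  req#2 t=0ms: ALLOW
  req#3 t=1ms: DENY
  req#4 t=1ms: DENY
  req#5 t=2ms: DENY
  req#6 t=2ms: DENY
  req#7 t=2ms: DENY
  req#8 t=3ms: DENY
  req#9 t=3ms: DENY
  req#10 t=4ms: DENY
  req#11 t=4ms: DENY
  req#12 t=4ms: DENY
  req#13 t=5ms: DENY
  req#14 t=5ms: DENY
  req#15 t=6ms: ALLOW
  req#16 t=6ms: ALLOW

Answer: AADDDDDDDDDDDDAA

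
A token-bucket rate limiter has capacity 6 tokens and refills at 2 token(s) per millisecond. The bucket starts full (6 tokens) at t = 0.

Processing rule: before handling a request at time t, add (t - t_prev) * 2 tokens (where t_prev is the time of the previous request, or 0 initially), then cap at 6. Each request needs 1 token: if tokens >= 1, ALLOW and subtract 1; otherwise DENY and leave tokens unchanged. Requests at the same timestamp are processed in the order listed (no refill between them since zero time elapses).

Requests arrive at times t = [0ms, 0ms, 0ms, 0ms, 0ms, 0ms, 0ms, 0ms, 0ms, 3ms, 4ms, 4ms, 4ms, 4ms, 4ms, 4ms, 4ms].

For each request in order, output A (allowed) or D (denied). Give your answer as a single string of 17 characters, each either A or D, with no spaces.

Simulating step by step:
  req#1 t=0ms: ALLOW
  req#2 t=0ms: ALLOW
  req#3 t=0ms: ALLOW
  req#4 t=0ms: ALLOW
  req#5 t=0ms: ALLOW
  req#6 t=0ms: ALLOW
  req#7 t=0ms: DENY
  req#8 t=0ms: DENY
  req#9 t=0ms: DENY
  req#10 t=3ms: ALLOW
  req#11 t=4ms: ALLOW
  req#12 t=4ms: ALLOW
  req#13 t=4ms: ALLOW
  req#14 t=4ms: ALLOW
  req#15 t=4ms: ALLOW
  req#16 t=4ms: ALLOW
  req#17 t=4ms: DENY

Answer: AAAAAADDDAAAAAAAD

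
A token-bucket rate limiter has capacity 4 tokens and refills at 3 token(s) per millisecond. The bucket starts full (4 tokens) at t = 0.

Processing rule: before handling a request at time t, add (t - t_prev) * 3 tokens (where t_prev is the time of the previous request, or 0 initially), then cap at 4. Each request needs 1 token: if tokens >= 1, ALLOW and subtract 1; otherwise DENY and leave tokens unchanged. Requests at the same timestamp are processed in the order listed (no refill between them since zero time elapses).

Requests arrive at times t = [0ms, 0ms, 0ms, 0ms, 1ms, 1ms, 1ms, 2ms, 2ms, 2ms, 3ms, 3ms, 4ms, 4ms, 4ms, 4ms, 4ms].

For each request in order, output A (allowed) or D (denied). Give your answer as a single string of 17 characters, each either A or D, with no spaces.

Simulating step by step:
  req#1 t=0ms: ALLOW
  req#2 t=0ms: ALLOW
  req#3 t=0ms: ALLOW
  req#4 t=0ms: ALLOW
  req#5 t=1ms: ALLOW
  req#6 t=1ms: ALLOW
  req#7 t=1ms: ALLOW
  req#8 t=2ms: ALLOW
  req#9 t=2ms: ALLOW
  req#10 t=2ms: ALLOW
  req#11 t=3ms: ALLOW
  req#12 t=3ms: ALLOW
  req#13 t=4ms: ALLOW
  req#14 t=4ms: ALLOW
  req#15 t=4ms: ALLOW
  req#16 t=4ms: ALLOW
  req#17 t=4ms: DENY

Answer: AAAAAAAAAAAAAAAAD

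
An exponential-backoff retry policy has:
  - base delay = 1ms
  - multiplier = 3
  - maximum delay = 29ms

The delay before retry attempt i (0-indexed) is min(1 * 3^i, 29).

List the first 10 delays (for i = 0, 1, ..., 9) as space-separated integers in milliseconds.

Computing each delay:
  i=0: min(1*3^0, 29) = 1
  i=1: min(1*3^1, 29) = 3
  i=2: min(1*3^2, 29) = 9
  i=3: min(1*3^3, 29) = 27
  i=4: min(1*3^4, 29) = 29
  i=5: min(1*3^5, 29) = 29
  i=6: min(1*3^6, 29) = 29
  i=7: min(1*3^7, 29) = 29
  i=8: min(1*3^8, 29) = 29
  i=9: min(1*3^9, 29) = 29

Answer: 1 3 9 27 29 29 29 29 29 29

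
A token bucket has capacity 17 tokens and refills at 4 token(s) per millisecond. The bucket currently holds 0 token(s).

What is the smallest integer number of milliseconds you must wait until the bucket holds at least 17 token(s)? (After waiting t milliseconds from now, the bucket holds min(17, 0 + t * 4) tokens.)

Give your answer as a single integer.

Answer: 5

Derivation:
Need 0 + t * 4 >= 17, so t >= 17/4.
Smallest integer t = ceil(17/4) = 5.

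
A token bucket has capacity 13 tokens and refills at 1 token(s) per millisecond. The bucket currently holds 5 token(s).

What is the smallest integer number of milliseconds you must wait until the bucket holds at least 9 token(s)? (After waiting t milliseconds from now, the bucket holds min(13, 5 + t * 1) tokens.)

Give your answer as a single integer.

Answer: 4

Derivation:
Need 5 + t * 1 >= 9, so t >= 4/1.
Smallest integer t = ceil(4/1) = 4.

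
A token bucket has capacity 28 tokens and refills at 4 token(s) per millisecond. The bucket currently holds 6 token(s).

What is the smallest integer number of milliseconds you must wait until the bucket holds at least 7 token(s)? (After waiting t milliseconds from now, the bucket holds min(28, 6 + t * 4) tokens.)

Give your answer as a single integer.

Answer: 1

Derivation:
Need 6 + t * 4 >= 7, so t >= 1/4.
Smallest integer t = ceil(1/4) = 1.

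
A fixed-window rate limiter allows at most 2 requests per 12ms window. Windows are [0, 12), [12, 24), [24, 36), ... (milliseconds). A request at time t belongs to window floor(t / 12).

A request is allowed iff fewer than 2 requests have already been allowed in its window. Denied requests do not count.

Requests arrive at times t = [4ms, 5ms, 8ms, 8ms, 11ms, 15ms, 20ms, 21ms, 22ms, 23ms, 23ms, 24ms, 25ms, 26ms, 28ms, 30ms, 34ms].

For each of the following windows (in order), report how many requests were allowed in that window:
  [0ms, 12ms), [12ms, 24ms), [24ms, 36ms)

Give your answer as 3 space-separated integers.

Processing requests:
  req#1 t=4ms (window 0): ALLOW
  req#2 t=5ms (window 0): ALLOW
  req#3 t=8ms (window 0): DENY
  req#4 t=8ms (window 0): DENY
  req#5 t=11ms (window 0): DENY
  req#6 t=15ms (window 1): ALLOW
  req#7 t=20ms (window 1): ALLOW
  req#8 t=21ms (window 1): DENY
  req#9 t=22ms (window 1): DENY
  req#10 t=23ms (window 1): DENY
  req#11 t=23ms (window 1): DENY
  req#12 t=24ms (window 2): ALLOW
  req#13 t=25ms (window 2): ALLOW
  req#14 t=26ms (window 2): DENY
  req#15 t=28ms (window 2): DENY
  req#16 t=30ms (window 2): DENY
  req#17 t=34ms (window 2): DENY

Allowed counts by window: 2 2 2

Answer: 2 2 2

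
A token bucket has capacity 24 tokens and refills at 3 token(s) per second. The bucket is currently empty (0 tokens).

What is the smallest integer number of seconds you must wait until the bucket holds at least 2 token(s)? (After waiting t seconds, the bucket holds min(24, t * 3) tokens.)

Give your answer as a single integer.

Need t * 3 >= 2, so t >= 2/3.
Smallest integer t = ceil(2/3) = 1.

Answer: 1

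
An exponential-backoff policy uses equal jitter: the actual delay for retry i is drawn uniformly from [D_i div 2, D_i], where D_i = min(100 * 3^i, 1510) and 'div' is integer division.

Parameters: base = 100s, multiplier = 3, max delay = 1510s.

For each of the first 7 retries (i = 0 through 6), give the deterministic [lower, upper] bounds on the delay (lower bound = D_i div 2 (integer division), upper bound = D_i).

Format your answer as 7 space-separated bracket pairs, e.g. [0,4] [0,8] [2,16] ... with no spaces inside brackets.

Computing bounds per retry:
  i=0: D_i=min(100*3^0,1510)=100, bounds=[50,100]
  i=1: D_i=min(100*3^1,1510)=300, bounds=[150,300]
  i=2: D_i=min(100*3^2,1510)=900, bounds=[450,900]
  i=3: D_i=min(100*3^3,1510)=1510, bounds=[755,1510]
  i=4: D_i=min(100*3^4,1510)=1510, bounds=[755,1510]
  i=5: D_i=min(100*3^5,1510)=1510, bounds=[755,1510]
  i=6: D_i=min(100*3^6,1510)=1510, bounds=[755,1510]

Answer: [50,100] [150,300] [450,900] [755,1510] [755,1510] [755,1510] [755,1510]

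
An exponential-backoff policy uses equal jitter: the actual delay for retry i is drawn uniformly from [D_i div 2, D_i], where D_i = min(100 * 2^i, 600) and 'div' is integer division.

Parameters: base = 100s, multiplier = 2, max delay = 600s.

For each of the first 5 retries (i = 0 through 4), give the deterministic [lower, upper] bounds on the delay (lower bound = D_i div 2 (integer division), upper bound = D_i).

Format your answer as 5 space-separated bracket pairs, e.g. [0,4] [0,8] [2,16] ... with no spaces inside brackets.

Answer: [50,100] [100,200] [200,400] [300,600] [300,600]

Derivation:
Computing bounds per retry:
  i=0: D_i=min(100*2^0,600)=100, bounds=[50,100]
  i=1: D_i=min(100*2^1,600)=200, bounds=[100,200]
  i=2: D_i=min(100*2^2,600)=400, bounds=[200,400]
  i=3: D_i=min(100*2^3,600)=600, bounds=[300,600]
  i=4: D_i=min(100*2^4,600)=600, bounds=[300,600]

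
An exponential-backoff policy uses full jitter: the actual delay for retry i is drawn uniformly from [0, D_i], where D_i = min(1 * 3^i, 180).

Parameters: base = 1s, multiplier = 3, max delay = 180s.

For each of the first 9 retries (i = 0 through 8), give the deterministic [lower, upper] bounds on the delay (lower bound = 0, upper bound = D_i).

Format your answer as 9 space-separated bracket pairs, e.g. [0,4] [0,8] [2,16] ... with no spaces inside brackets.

Computing bounds per retry:
  i=0: D_i=min(1*3^0,180)=1, bounds=[0,1]
  i=1: D_i=min(1*3^1,180)=3, bounds=[0,3]
  i=2: D_i=min(1*3^2,180)=9, bounds=[0,9]
  i=3: D_i=min(1*3^3,180)=27, bounds=[0,27]
  i=4: D_i=min(1*3^4,180)=81, bounds=[0,81]
  i=5: D_i=min(1*3^5,180)=180, bounds=[0,180]
  i=6: D_i=min(1*3^6,180)=180, bounds=[0,180]
  i=7: D_i=min(1*3^7,180)=180, bounds=[0,180]
  i=8: D_i=min(1*3^8,180)=180, bounds=[0,180]

Answer: [0,1] [0,3] [0,9] [0,27] [0,81] [0,180] [0,180] [0,180] [0,180]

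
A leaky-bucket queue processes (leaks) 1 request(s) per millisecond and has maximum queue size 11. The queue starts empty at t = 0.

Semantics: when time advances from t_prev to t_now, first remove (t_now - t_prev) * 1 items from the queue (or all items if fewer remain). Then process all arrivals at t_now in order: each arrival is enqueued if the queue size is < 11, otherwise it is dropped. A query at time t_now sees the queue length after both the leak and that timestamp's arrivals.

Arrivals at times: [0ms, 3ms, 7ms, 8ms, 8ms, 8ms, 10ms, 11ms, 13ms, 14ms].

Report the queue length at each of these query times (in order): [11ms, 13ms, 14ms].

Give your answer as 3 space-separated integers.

Answer: 2 1 1

Derivation:
Queue lengths at query times:
  query t=11ms: backlog = 2
  query t=13ms: backlog = 1
  query t=14ms: backlog = 1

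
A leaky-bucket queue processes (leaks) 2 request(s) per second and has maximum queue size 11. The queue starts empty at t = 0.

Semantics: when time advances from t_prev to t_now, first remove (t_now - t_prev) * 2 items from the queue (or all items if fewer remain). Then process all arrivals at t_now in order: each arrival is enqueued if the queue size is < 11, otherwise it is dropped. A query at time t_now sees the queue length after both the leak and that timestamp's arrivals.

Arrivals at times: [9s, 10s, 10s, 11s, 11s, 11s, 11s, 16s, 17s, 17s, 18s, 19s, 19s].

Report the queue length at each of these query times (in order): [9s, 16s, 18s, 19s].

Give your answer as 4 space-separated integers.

Queue lengths at query times:
  query t=9s: backlog = 1
  query t=16s: backlog = 1
  query t=18s: backlog = 1
  query t=19s: backlog = 2

Answer: 1 1 1 2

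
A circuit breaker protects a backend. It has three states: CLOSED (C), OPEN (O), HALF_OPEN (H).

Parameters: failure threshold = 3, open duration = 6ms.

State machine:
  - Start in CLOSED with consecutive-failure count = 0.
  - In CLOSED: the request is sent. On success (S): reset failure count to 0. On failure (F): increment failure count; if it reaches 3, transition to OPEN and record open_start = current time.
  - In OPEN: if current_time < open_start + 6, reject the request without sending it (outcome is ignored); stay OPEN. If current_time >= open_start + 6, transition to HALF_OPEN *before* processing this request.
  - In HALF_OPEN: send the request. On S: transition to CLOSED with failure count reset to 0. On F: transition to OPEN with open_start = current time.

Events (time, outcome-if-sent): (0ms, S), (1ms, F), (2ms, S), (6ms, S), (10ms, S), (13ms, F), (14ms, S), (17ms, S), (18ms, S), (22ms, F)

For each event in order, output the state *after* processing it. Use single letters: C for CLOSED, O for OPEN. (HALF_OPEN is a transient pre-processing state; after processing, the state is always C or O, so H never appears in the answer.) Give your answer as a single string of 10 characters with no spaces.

Answer: CCCCCCCCCC

Derivation:
State after each event:
  event#1 t=0ms outcome=S: state=CLOSED
  event#2 t=1ms outcome=F: state=CLOSED
  event#3 t=2ms outcome=S: state=CLOSED
  event#4 t=6ms outcome=S: state=CLOSED
  event#5 t=10ms outcome=S: state=CLOSED
  event#6 t=13ms outcome=F: state=CLOSED
  event#7 t=14ms outcome=S: state=CLOSED
  event#8 t=17ms outcome=S: state=CLOSED
  event#9 t=18ms outcome=S: state=CLOSED
  event#10 t=22ms outcome=F: state=CLOSED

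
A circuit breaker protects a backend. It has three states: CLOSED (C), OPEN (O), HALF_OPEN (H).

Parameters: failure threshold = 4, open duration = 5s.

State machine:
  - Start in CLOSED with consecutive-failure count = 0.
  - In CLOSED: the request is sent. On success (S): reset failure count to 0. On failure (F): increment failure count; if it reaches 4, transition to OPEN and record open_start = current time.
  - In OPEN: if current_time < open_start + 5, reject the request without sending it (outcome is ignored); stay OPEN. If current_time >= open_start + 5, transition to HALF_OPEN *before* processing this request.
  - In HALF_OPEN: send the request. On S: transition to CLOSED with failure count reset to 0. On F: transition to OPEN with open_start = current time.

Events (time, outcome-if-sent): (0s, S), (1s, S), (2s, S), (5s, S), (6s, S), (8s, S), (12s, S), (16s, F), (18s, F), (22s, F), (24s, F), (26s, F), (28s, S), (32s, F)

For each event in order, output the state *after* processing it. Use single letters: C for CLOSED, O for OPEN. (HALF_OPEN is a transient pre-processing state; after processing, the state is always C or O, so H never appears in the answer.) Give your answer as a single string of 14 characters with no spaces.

State after each event:
  event#1 t=0s outcome=S: state=CLOSED
  event#2 t=1s outcome=S: state=CLOSED
  event#3 t=2s outcome=S: state=CLOSED
  event#4 t=5s outcome=S: state=CLOSED
  event#5 t=6s outcome=S: state=CLOSED
  event#6 t=8s outcome=S: state=CLOSED
  event#7 t=12s outcome=S: state=CLOSED
  event#8 t=16s outcome=F: state=CLOSED
  event#9 t=18s outcome=F: state=CLOSED
  event#10 t=22s outcome=F: state=CLOSED
  event#11 t=24s outcome=F: state=OPEN
  event#12 t=26s outcome=F: state=OPEN
  event#13 t=28s outcome=S: state=OPEN
  event#14 t=32s outcome=F: state=OPEN

Answer: CCCCCCCCCCOOOO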